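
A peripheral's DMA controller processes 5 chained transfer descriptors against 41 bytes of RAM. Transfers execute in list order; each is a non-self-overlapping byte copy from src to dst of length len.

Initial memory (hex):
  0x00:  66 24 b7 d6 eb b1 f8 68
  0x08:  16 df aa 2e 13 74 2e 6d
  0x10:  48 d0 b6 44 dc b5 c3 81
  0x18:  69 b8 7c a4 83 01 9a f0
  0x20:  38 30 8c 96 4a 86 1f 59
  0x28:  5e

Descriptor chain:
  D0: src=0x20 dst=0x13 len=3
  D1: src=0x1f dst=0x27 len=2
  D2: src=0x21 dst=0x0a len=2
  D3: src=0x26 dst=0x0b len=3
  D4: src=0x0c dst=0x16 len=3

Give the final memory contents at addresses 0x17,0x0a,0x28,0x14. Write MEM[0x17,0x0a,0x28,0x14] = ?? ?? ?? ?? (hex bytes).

  after D0: wrote 3B at 0x13 = 38308c
  after D1: wrote 2B at 0x27 = f038
  after D2: wrote 2B at 0x0a = 308c
  after D3: wrote 3B at 0x0b = 1ff038
  after D4: wrote 3B at 0x16 = f0382e
query mem[0x17]=0x38, mem[0x0a]=0x30, mem[0x28]=0x38, mem[0x14]=0x30

MEM[0x17,0x0a,0x28,0x14] = 38 30 38 30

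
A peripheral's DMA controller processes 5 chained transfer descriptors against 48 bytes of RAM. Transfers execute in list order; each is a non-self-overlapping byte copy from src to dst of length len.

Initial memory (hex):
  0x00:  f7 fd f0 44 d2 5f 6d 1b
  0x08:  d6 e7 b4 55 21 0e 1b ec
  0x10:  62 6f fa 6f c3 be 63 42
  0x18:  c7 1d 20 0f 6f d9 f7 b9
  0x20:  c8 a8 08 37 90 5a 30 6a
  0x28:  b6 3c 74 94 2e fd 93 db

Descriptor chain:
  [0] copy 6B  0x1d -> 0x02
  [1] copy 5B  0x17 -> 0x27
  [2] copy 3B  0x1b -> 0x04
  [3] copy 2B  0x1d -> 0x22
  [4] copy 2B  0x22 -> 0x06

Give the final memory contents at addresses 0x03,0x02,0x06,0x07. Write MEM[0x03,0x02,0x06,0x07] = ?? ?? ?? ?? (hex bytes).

  after D0: wrote 6B at 0x02 = d9f7b9c8a808
  after D1: wrote 5B at 0x27 = 42c71d200f
  after D2: wrote 3B at 0x04 = 0f6fd9
  after D3: wrote 2B at 0x22 = d9f7
  after D4: wrote 2B at 0x06 = d9f7
query mem[0x03]=0xf7, mem[0x02]=0xd9, mem[0x06]=0xd9, mem[0x07]=0xf7

MEM[0x03,0x02,0x06,0x07] = f7 d9 d9 f7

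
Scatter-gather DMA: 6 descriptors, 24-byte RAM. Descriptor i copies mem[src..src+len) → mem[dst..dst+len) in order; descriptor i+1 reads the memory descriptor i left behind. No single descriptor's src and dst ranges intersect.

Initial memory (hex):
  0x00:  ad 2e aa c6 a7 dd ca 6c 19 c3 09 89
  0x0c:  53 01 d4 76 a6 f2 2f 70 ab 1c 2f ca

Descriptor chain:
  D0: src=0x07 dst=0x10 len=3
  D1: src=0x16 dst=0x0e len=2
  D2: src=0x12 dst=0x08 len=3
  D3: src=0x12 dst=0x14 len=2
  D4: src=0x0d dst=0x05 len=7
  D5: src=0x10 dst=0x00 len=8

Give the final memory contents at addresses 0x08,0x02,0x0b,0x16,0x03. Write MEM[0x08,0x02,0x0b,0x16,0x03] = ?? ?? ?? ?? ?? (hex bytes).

MEM[0x08,0x02,0x0b,0x16,0x03] = 6c c3 70 2f 70

D0: mem[0x10..0x12] <- [6c 19 c3]
D1: mem[0x0e..0x0f] <- [2f ca]
D2: mem[0x08..0x0a] <- [c3 70 ab]
D3: mem[0x14..0x15] <- [c3 70]
D4: mem[0x05..0x0b] <- [01 2f ca 6c 19 c3 70]
D5: mem[0x00..0x07] <- [6c 19 c3 70 c3 70 2f ca]
query mem[0x08]=0x6c, mem[0x02]=0xc3, mem[0x0b]=0x70, mem[0x16]=0x2f, mem[0x03]=0x70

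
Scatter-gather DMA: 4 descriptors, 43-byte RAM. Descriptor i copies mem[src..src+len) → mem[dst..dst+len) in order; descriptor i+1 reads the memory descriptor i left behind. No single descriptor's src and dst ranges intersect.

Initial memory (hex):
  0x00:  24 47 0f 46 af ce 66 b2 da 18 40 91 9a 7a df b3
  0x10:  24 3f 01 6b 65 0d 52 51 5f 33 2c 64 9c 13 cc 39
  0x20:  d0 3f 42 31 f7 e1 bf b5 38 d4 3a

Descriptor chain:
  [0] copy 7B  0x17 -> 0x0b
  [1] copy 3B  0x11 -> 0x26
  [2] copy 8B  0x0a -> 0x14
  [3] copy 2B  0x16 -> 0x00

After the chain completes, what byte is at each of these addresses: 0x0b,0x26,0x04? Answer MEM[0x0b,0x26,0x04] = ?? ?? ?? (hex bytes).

[0] 0x17->0x0b len=7 : 51 5f 33 2c 64 9c 13
[1] 0x11->0x26 len=3 : 13 01 6b
[2] 0x0a->0x14 len=8 : 40 51 5f 33 2c 64 9c 13
[3] 0x16->0x00 len=2 : 5f 33
query mem[0x0b]=0x51, mem[0x26]=0x13, mem[0x04]=0xaf

MEM[0x0b,0x26,0x04] = 51 13 af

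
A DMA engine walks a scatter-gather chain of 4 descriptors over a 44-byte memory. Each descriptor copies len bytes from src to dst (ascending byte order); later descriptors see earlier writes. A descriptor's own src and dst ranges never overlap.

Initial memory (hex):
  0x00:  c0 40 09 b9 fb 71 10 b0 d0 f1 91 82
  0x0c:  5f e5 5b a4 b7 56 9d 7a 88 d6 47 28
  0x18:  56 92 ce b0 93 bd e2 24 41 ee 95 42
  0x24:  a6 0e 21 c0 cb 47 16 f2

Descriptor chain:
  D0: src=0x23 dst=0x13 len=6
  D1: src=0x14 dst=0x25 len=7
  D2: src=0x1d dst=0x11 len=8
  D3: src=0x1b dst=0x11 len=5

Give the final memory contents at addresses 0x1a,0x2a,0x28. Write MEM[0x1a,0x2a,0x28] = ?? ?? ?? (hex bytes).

MEM[0x1a,0x2a,0x28] = ce 92 c0

  after D0: wrote 6B at 0x13 = 42a60e21c0cb
  after D1: wrote 7B at 0x25 = a60e21c0cb92ce
  after D2: wrote 8B at 0x11 = bde22441ee9542a6
  after D3: wrote 5B at 0x11 = b093bde224
query mem[0x1a]=0xce, mem[0x2a]=0x92, mem[0x28]=0xc0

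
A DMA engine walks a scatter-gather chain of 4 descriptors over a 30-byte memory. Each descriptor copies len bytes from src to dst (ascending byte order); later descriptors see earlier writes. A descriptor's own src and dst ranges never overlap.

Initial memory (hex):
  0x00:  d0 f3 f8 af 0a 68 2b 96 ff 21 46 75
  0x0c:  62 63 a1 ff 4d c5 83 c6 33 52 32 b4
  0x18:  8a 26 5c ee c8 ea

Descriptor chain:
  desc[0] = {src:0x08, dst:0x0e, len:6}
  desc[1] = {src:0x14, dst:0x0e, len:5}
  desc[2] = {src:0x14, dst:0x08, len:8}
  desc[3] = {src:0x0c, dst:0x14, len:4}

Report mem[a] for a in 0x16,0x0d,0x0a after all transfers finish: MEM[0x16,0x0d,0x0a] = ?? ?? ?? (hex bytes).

  after D0: wrote 6B at 0x0e = ff2146756263
  after D1: wrote 5B at 0x0e = 335232b48a
  after D2: wrote 8B at 0x08 = 335232b48a265cee
  after D3: wrote 4B at 0x14 = 8a265cee
query mem[0x16]=0x5c, mem[0x0d]=0x26, mem[0x0a]=0x32

MEM[0x16,0x0d,0x0a] = 5c 26 32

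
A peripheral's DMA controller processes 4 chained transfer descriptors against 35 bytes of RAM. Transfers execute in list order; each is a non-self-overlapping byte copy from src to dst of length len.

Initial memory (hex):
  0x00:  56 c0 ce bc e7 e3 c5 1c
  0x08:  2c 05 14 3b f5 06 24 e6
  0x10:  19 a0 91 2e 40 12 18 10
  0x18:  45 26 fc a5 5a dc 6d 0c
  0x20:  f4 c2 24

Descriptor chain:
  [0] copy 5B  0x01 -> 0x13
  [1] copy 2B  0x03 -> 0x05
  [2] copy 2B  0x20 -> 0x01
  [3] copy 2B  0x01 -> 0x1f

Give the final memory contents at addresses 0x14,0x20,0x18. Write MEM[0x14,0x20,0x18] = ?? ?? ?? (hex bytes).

D0: mem[0x13..0x17] <- [c0 ce bc e7 e3]
D1: mem[0x05..0x06] <- [bc e7]
D2: mem[0x01..0x02] <- [f4 c2]
D3: mem[0x1f..0x20] <- [f4 c2]
query mem[0x14]=0xce, mem[0x20]=0xc2, mem[0x18]=0x45

MEM[0x14,0x20,0x18] = ce c2 45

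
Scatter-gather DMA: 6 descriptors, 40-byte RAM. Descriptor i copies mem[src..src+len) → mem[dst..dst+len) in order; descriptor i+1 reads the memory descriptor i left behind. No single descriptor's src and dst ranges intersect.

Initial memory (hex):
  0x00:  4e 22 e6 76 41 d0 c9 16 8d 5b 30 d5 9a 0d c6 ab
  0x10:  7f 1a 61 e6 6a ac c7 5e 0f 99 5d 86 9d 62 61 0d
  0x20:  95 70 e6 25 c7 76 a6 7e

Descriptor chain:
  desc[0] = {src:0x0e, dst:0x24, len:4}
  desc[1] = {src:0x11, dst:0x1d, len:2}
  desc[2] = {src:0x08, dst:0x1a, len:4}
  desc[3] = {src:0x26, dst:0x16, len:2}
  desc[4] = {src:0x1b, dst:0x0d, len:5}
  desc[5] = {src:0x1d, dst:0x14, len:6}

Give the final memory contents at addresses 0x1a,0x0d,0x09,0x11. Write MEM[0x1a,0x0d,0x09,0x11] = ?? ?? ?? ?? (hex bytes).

MEM[0x1a,0x0d,0x09,0x11] = 8d 5b 5b 0d

#0 dst[0x24+4] := {0xc6,0xab,0x7f,0x1a}
#1 dst[0x1d+2] := {0x1a,0x61}
#2 dst[0x1a+4] := {0x8d,0x5b,0x30,0xd5}
#3 dst[0x16+2] := {0x7f,0x1a}
#4 dst[0x0d+5] := {0x5b,0x30,0xd5,0x61,0x0d}
#5 dst[0x14+6] := {0xd5,0x61,0x0d,0x95,0x70,0xe6}
query mem[0x1a]=0x8d, mem[0x0d]=0x5b, mem[0x09]=0x5b, mem[0x11]=0x0d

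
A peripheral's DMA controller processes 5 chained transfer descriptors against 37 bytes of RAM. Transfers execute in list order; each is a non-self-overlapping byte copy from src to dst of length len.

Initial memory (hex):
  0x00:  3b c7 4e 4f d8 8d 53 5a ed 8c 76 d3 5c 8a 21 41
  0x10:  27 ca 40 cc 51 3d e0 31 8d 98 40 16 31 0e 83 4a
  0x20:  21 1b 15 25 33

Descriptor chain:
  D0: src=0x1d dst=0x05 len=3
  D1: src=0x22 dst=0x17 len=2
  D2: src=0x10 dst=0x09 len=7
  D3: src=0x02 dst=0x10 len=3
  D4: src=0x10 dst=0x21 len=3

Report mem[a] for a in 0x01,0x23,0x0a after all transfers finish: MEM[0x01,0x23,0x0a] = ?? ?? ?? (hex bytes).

MEM[0x01,0x23,0x0a] = c7 d8 ca

  after D0: wrote 3B at 0x05 = 0e834a
  after D1: wrote 2B at 0x17 = 1525
  after D2: wrote 7B at 0x09 = 27ca40cc513de0
  after D3: wrote 3B at 0x10 = 4e4fd8
  after D4: wrote 3B at 0x21 = 4e4fd8
query mem[0x01]=0xc7, mem[0x23]=0xd8, mem[0x0a]=0xca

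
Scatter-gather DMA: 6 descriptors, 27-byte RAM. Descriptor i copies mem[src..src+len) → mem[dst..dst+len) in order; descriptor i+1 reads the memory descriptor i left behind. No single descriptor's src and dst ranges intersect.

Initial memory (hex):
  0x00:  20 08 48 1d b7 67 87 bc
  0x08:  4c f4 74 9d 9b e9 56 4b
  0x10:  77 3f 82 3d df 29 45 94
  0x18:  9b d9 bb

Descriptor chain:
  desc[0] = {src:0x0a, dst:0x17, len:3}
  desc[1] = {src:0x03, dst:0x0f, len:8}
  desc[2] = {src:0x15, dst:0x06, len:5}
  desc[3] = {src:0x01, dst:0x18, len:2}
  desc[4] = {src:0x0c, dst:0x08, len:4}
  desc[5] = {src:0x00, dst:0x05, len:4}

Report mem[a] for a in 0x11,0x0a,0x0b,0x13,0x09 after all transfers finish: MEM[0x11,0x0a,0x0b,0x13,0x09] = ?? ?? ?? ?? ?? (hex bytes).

[0] 0x0a->0x17 len=3 : 74 9d 9b
[1] 0x03->0x0f len=8 : 1d b7 67 87 bc 4c f4 74
[2] 0x15->0x06 len=5 : f4 74 74 9d 9b
[3] 0x01->0x18 len=2 : 08 48
[4] 0x0c->0x08 len=4 : 9b e9 56 1d
[5] 0x00->0x05 len=4 : 20 08 48 1d
query mem[0x11]=0x67, mem[0x0a]=0x56, mem[0x0b]=0x1d, mem[0x13]=0xbc, mem[0x09]=0xe9

MEM[0x11,0x0a,0x0b,0x13,0x09] = 67 56 1d bc e9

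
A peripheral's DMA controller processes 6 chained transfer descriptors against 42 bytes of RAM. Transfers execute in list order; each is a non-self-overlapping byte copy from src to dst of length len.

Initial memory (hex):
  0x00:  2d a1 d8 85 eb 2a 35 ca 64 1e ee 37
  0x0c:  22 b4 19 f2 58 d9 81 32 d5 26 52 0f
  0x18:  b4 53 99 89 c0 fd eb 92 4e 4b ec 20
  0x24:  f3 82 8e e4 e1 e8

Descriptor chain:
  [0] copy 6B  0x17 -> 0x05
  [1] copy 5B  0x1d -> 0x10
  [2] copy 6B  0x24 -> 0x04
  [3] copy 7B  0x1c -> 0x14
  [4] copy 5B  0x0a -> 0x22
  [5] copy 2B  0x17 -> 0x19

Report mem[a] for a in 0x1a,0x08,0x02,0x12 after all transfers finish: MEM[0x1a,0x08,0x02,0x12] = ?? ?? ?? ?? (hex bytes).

#0 dst[0x05+6] := {0x0f,0xb4,0x53,0x99,0x89,0xc0}
#1 dst[0x10+5] := {0xfd,0xeb,0x92,0x4e,0x4b}
#2 dst[0x04+6] := {0xf3,0x82,0x8e,0xe4,0xe1,0xe8}
#3 dst[0x14+7] := {0xc0,0xfd,0xeb,0x92,0x4e,0x4b,0xec}
#4 dst[0x22+5] := {0xc0,0x37,0x22,0xb4,0x19}
#5 dst[0x19+2] := {0x92,0x4e}
query mem[0x1a]=0x4e, mem[0x08]=0xe1, mem[0x02]=0xd8, mem[0x12]=0x92

MEM[0x1a,0x08,0x02,0x12] = 4e e1 d8 92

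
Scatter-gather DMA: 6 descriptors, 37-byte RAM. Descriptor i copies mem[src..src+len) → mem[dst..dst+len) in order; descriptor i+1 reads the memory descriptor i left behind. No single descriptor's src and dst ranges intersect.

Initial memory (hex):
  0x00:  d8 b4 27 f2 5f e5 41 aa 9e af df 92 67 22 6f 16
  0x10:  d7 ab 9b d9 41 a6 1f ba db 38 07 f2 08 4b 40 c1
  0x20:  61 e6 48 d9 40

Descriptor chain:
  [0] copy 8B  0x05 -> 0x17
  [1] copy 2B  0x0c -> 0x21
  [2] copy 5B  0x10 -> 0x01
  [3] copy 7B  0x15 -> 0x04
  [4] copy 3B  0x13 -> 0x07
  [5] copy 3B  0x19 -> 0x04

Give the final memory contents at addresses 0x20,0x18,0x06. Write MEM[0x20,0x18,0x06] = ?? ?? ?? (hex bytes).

  after D0: wrote 8B at 0x17 = e541aa9eafdf9267
  after D1: wrote 2B at 0x21 = 6722
  after D2: wrote 5B at 0x01 = d7ab9bd941
  after D3: wrote 7B at 0x04 = a61fe541aa9eaf
  after D4: wrote 3B at 0x07 = d941a6
  after D5: wrote 3B at 0x04 = aa9eaf
query mem[0x20]=0x61, mem[0x18]=0x41, mem[0x06]=0xaf

MEM[0x20,0x18,0x06] = 61 41 af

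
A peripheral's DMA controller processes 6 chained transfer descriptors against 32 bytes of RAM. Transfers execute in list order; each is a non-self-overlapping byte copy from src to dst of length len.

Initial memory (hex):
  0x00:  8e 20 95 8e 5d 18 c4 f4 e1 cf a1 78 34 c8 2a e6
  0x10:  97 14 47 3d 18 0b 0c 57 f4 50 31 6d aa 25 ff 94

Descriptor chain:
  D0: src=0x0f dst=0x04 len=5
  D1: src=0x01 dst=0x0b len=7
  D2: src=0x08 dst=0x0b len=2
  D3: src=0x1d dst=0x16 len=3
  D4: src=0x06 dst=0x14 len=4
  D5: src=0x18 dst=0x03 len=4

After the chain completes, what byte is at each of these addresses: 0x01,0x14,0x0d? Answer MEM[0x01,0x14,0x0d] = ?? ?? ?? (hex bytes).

MEM[0x01,0x14,0x0d] = 20 14 8e

[0] 0x0f->0x04 len=5 : e6 97 14 47 3d
[1] 0x01->0x0b len=7 : 20 95 8e e6 97 14 47
[2] 0x08->0x0b len=2 : 3d cf
[3] 0x1d->0x16 len=3 : 25 ff 94
[4] 0x06->0x14 len=4 : 14 47 3d cf
[5] 0x18->0x03 len=4 : 94 50 31 6d
query mem[0x01]=0x20, mem[0x14]=0x14, mem[0x0d]=0x8e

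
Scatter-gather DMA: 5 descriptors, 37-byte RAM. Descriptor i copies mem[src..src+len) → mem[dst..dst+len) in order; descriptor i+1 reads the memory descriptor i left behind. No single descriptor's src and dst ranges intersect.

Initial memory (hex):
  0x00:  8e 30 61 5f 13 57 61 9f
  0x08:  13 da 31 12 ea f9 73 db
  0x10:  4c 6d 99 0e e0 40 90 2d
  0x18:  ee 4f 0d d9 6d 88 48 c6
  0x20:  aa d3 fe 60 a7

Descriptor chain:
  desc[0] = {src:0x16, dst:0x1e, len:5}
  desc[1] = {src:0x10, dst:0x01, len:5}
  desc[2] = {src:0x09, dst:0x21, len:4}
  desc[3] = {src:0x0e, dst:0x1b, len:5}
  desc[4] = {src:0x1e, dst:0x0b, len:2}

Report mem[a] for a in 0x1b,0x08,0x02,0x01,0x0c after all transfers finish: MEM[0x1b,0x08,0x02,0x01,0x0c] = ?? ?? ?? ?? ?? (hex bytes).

MEM[0x1b,0x08,0x02,0x01,0x0c] = 73 13 6d 4c 99

[0] 0x16->0x1e len=5 : 90 2d ee 4f 0d
[1] 0x10->0x01 len=5 : 4c 6d 99 0e e0
[2] 0x09->0x21 len=4 : da 31 12 ea
[3] 0x0e->0x1b len=5 : 73 db 4c 6d 99
[4] 0x1e->0x0b len=2 : 6d 99
query mem[0x1b]=0x73, mem[0x08]=0x13, mem[0x02]=0x6d, mem[0x01]=0x4c, mem[0x0c]=0x99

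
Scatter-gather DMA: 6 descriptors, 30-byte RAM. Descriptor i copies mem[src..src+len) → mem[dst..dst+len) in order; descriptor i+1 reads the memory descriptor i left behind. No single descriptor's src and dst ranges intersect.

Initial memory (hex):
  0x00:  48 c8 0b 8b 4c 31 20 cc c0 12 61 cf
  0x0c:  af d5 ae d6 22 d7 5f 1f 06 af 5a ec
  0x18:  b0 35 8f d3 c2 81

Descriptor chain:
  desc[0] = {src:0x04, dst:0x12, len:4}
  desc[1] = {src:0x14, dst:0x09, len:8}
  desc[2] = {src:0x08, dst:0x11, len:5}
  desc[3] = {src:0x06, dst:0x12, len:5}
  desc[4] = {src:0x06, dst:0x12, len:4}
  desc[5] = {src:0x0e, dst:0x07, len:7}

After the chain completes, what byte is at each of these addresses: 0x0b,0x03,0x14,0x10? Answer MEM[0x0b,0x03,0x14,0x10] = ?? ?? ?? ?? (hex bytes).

[0] 0x04->0x12 len=4 : 4c 31 20 cc
[1] 0x14->0x09 len=8 : 20 cc 5a ec b0 35 8f d3
[2] 0x08->0x11 len=5 : c0 20 cc 5a ec
[3] 0x06->0x12 len=5 : 20 cc c0 20 cc
[4] 0x06->0x12 len=4 : 20 cc c0 20
[5] 0x0e->0x07 len=7 : 35 8f d3 c0 20 cc c0
query mem[0x0b]=0x20, mem[0x03]=0x8b, mem[0x14]=0xc0, mem[0x10]=0xd3

MEM[0x0b,0x03,0x14,0x10] = 20 8b c0 d3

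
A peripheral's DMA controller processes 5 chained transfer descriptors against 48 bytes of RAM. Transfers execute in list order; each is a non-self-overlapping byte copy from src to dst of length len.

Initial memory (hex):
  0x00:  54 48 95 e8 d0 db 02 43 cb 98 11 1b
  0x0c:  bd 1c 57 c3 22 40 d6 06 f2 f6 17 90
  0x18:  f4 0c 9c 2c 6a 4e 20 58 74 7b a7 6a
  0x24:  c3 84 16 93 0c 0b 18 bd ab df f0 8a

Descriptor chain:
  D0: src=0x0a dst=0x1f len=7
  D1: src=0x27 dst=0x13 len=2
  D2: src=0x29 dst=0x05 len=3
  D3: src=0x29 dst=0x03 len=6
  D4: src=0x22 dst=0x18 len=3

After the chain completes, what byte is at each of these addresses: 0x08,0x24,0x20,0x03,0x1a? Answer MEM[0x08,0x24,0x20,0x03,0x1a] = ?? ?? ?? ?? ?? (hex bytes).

MEM[0x08,0x24,0x20,0x03,0x1a] = f0 c3 1b 0b c3

[0] 0x0a->0x1f len=7 : 11 1b bd 1c 57 c3 22
[1] 0x27->0x13 len=2 : 93 0c
[2] 0x29->0x05 len=3 : 0b 18 bd
[3] 0x29->0x03 len=6 : 0b 18 bd ab df f0
[4] 0x22->0x18 len=3 : 1c 57 c3
query mem[0x08]=0xf0, mem[0x24]=0xc3, mem[0x20]=0x1b, mem[0x03]=0x0b, mem[0x1a]=0xc3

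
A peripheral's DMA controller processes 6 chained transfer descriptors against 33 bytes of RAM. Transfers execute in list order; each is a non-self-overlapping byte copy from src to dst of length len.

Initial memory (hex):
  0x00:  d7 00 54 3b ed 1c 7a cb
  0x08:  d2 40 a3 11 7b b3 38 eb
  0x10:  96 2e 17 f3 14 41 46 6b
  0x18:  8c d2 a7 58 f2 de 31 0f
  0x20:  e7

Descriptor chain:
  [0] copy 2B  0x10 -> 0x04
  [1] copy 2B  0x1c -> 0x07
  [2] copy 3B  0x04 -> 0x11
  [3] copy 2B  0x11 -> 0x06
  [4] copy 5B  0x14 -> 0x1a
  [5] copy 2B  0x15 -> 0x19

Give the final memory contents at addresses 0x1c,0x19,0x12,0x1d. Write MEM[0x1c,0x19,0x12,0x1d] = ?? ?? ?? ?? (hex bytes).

MEM[0x1c,0x19,0x12,0x1d] = 46 41 2e 6b

[0] 0x10->0x04 len=2 : 96 2e
[1] 0x1c->0x07 len=2 : f2 de
[2] 0x04->0x11 len=3 : 96 2e 7a
[3] 0x11->0x06 len=2 : 96 2e
[4] 0x14->0x1a len=5 : 14 41 46 6b 8c
[5] 0x15->0x19 len=2 : 41 46
query mem[0x1c]=0x46, mem[0x19]=0x41, mem[0x12]=0x2e, mem[0x1d]=0x6b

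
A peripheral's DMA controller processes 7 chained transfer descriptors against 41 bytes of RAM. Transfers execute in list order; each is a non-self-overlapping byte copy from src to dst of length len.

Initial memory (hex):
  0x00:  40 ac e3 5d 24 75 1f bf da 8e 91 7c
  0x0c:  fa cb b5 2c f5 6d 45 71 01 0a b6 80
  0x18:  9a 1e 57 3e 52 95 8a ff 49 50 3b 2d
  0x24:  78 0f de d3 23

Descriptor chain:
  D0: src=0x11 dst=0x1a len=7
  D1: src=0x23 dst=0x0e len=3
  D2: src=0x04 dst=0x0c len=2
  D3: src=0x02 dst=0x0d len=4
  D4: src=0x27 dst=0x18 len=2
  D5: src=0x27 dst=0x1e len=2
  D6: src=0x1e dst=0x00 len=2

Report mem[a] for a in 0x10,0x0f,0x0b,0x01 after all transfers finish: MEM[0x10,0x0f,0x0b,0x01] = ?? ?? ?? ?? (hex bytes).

MEM[0x10,0x0f,0x0b,0x01] = 75 24 7c 23

D0: mem[0x1a..0x20] <- [6d 45 71 01 0a b6 80]
D1: mem[0x0e..0x10] <- [2d 78 0f]
D2: mem[0x0c..0x0d] <- [24 75]
D3: mem[0x0d..0x10] <- [e3 5d 24 75]
D4: mem[0x18..0x19] <- [d3 23]
D5: mem[0x1e..0x1f] <- [d3 23]
D6: mem[0x00..0x01] <- [d3 23]
query mem[0x10]=0x75, mem[0x0f]=0x24, mem[0x0b]=0x7c, mem[0x01]=0x23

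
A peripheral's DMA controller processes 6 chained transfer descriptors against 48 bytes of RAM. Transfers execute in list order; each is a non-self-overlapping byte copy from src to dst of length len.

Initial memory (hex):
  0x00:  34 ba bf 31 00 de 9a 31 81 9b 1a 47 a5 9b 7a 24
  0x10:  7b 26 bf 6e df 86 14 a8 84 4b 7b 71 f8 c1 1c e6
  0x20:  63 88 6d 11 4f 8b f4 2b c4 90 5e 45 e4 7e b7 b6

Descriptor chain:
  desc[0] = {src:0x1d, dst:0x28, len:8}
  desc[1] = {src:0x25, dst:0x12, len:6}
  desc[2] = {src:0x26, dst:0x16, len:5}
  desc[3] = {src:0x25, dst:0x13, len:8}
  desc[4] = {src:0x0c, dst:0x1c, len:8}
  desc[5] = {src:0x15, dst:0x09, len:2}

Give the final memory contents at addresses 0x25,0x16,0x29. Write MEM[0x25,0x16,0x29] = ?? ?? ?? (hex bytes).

MEM[0x25,0x16,0x29] = 8b c1 1c

D0: mem[0x28..0x2f] <- [c1 1c e6 63 88 6d 11 4f]
D1: mem[0x12..0x17] <- [8b f4 2b c1 1c e6]
D2: mem[0x16..0x1a] <- [f4 2b c1 1c e6]
D3: mem[0x13..0x1a] <- [8b f4 2b c1 1c e6 63 88]
D4: mem[0x1c..0x23] <- [a5 9b 7a 24 7b 26 8b 8b]
D5: mem[0x09..0x0a] <- [2b c1]
query mem[0x25]=0x8b, mem[0x16]=0xc1, mem[0x29]=0x1c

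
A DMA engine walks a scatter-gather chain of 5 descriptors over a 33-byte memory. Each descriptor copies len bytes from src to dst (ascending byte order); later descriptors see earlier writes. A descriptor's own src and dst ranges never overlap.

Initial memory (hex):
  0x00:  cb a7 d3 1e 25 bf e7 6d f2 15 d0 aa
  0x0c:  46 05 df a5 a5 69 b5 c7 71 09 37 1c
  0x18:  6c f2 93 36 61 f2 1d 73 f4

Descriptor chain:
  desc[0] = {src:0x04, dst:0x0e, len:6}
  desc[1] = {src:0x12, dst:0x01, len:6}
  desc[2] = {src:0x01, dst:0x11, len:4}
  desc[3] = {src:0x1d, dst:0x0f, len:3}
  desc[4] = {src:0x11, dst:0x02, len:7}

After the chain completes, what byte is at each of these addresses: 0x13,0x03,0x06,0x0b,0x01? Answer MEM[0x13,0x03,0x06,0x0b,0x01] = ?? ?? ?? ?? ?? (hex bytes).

MEM[0x13,0x03,0x06,0x0b,0x01] = 71 15 09 aa f2

[0] 0x04->0x0e len=6 : 25 bf e7 6d f2 15
[1] 0x12->0x01 len=6 : f2 15 71 09 37 1c
[2] 0x01->0x11 len=4 : f2 15 71 09
[3] 0x1d->0x0f len=3 : f2 1d 73
[4] 0x11->0x02 len=7 : 73 15 71 09 09 37 1c
query mem[0x13]=0x71, mem[0x03]=0x15, mem[0x06]=0x09, mem[0x0b]=0xaa, mem[0x01]=0xf2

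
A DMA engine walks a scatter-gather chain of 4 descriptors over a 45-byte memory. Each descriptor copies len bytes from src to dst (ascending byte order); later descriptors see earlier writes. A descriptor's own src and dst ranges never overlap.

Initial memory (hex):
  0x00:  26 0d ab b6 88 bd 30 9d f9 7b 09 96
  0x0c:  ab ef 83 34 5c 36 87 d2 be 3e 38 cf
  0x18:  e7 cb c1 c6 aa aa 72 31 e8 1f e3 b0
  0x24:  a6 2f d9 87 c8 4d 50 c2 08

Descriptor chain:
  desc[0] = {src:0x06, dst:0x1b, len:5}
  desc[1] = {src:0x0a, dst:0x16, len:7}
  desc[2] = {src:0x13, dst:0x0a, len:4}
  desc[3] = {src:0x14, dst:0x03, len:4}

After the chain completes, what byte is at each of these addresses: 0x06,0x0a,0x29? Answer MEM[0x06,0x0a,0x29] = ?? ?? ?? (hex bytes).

MEM[0x06,0x0a,0x29] = 96 d2 4d

#0 dst[0x1b+5] := {0x30,0x9d,0xf9,0x7b,0x09}
#1 dst[0x16+7] := {0x09,0x96,0xab,0xef,0x83,0x34,0x5c}
#2 dst[0x0a+4] := {0xd2,0xbe,0x3e,0x09}
#3 dst[0x03+4] := {0xbe,0x3e,0x09,0x96}
query mem[0x06]=0x96, mem[0x0a]=0xd2, mem[0x29]=0x4d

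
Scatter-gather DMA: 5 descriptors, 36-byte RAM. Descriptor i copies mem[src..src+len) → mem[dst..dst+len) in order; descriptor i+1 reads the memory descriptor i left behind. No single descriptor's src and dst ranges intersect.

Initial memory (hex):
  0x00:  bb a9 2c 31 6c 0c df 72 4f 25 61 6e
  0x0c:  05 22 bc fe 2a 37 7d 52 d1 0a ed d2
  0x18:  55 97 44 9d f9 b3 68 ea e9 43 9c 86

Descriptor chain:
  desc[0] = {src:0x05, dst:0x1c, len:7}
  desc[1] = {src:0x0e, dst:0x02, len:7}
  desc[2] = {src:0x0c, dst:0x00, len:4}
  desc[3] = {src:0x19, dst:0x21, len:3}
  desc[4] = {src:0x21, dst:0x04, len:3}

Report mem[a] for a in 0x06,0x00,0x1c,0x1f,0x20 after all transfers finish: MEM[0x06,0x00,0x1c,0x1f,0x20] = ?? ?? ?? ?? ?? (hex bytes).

MEM[0x06,0x00,0x1c,0x1f,0x20] = 9d 05 0c 4f 25

D0: mem[0x1c..0x22] <- [0c df 72 4f 25 61 6e]
D1: mem[0x02..0x08] <- [bc fe 2a 37 7d 52 d1]
D2: mem[0x00..0x03] <- [05 22 bc fe]
D3: mem[0x21..0x23] <- [97 44 9d]
D4: mem[0x04..0x06] <- [97 44 9d]
query mem[0x06]=0x9d, mem[0x00]=0x05, mem[0x1c]=0x0c, mem[0x1f]=0x4f, mem[0x20]=0x25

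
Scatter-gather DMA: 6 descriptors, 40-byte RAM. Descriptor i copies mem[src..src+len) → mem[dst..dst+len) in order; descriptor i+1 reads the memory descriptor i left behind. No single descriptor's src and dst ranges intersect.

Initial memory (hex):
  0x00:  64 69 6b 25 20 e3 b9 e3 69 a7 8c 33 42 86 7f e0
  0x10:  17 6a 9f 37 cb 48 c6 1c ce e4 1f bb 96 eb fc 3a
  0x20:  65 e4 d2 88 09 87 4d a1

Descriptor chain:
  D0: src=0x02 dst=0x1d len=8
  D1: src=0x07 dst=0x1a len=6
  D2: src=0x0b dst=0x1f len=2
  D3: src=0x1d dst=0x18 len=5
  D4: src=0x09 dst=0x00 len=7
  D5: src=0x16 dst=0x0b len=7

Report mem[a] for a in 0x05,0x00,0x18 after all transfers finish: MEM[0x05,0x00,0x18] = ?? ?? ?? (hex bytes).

[0] 0x02->0x1d len=8 : 6b 25 20 e3 b9 e3 69 a7
[1] 0x07->0x1a len=6 : e3 69 a7 8c 33 42
[2] 0x0b->0x1f len=2 : 33 42
[3] 0x1d->0x18 len=5 : 8c 33 33 42 b9
[4] 0x09->0x00 len=7 : a7 8c 33 42 86 7f e0
[5] 0x16->0x0b len=7 : c6 1c 8c 33 33 42 b9
query mem[0x05]=0x7f, mem[0x00]=0xa7, mem[0x18]=0x8c

MEM[0x05,0x00,0x18] = 7f a7 8c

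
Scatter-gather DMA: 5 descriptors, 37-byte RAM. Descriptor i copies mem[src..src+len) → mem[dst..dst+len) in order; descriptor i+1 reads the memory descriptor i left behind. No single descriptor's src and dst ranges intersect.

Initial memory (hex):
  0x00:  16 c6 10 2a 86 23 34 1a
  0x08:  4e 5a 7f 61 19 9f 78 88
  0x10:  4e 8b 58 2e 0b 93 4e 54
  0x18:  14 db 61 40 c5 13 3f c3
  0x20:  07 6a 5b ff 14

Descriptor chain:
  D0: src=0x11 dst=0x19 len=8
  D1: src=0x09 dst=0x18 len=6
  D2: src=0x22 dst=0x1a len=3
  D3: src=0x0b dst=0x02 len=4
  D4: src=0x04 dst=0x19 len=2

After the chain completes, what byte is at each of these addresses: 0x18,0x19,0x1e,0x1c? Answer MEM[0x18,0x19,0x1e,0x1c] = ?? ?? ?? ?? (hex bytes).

  after D0: wrote 8B at 0x19 = 8b582e0b934e5414
  after D1: wrote 6B at 0x18 = 5a7f61199f78
  after D2: wrote 3B at 0x1a = 5bff14
  after D3: wrote 4B at 0x02 = 61199f78
  after D4: wrote 2B at 0x19 = 9f78
query mem[0x18]=0x5a, mem[0x19]=0x9f, mem[0x1e]=0x4e, mem[0x1c]=0x14

MEM[0x18,0x19,0x1e,0x1c] = 5a 9f 4e 14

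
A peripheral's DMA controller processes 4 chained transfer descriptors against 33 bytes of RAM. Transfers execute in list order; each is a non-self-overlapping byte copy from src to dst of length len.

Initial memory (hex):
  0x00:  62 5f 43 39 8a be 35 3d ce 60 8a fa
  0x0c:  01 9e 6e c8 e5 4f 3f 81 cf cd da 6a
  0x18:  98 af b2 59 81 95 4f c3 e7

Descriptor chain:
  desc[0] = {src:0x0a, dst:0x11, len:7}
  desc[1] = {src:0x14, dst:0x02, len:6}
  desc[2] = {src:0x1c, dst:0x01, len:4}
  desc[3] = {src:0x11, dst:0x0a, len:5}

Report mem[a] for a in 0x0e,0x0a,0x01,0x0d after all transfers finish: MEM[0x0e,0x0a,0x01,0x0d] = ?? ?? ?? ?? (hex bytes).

[0] 0x0a->0x11 len=7 : 8a fa 01 9e 6e c8 e5
[1] 0x14->0x02 len=6 : 9e 6e c8 e5 98 af
[2] 0x1c->0x01 len=4 : 81 95 4f c3
[3] 0x11->0x0a len=5 : 8a fa 01 9e 6e
query mem[0x0e]=0x6e, mem[0x0a]=0x8a, mem[0x01]=0x81, mem[0x0d]=0x9e

MEM[0x0e,0x0a,0x01,0x0d] = 6e 8a 81 9e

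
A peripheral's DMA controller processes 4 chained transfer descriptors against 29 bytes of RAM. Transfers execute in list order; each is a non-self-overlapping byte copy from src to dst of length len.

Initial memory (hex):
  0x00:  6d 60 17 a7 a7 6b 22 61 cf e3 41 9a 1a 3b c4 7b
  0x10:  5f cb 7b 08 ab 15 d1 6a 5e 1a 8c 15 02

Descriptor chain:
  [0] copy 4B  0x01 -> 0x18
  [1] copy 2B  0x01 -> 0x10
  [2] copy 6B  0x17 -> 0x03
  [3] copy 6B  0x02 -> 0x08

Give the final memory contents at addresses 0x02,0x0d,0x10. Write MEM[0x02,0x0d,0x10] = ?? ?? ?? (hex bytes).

MEM[0x02,0x0d,0x10] = 17 a7 60

#0 dst[0x18+4] := {0x60,0x17,0xa7,0xa7}
#1 dst[0x10+2] := {0x60,0x17}
#2 dst[0x03+6] := {0x6a,0x60,0x17,0xa7,0xa7,0x02}
#3 dst[0x08+6] := {0x17,0x6a,0x60,0x17,0xa7,0xa7}
query mem[0x02]=0x17, mem[0x0d]=0xa7, mem[0x10]=0x60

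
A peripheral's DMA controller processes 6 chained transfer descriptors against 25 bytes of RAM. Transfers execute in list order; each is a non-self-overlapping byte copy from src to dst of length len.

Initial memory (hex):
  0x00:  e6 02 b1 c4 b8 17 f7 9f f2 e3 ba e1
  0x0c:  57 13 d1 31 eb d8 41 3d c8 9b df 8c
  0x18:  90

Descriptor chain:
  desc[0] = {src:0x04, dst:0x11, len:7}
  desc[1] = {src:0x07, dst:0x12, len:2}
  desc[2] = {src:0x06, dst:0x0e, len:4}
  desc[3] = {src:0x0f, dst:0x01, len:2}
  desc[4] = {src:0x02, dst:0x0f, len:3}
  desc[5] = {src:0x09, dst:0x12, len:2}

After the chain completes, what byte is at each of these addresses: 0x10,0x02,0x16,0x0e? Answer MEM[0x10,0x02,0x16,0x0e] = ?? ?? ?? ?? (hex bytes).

#0 dst[0x11+7] := {0xb8,0x17,0xf7,0x9f,0xf2,0xe3,0xba}
#1 dst[0x12+2] := {0x9f,0xf2}
#2 dst[0x0e+4] := {0xf7,0x9f,0xf2,0xe3}
#3 dst[0x01+2] := {0x9f,0xf2}
#4 dst[0x0f+3] := {0xf2,0xc4,0xb8}
#5 dst[0x12+2] := {0xe3,0xba}
query mem[0x10]=0xc4, mem[0x02]=0xf2, mem[0x16]=0xe3, mem[0x0e]=0xf7

MEM[0x10,0x02,0x16,0x0e] = c4 f2 e3 f7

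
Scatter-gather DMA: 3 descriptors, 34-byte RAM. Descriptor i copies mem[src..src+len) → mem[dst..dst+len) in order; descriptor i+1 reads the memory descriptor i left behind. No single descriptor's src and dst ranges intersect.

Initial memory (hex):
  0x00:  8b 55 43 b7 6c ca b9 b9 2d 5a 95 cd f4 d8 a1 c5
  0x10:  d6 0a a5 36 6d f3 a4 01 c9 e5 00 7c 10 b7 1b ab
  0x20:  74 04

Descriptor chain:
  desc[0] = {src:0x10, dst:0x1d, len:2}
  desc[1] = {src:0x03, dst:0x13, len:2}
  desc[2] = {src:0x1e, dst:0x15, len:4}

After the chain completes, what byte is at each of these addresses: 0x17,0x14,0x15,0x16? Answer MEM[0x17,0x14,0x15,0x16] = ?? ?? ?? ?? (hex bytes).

D0: mem[0x1d..0x1e] <- [d6 0a]
D1: mem[0x13..0x14] <- [b7 6c]
D2: mem[0x15..0x18] <- [0a ab 74 04]
query mem[0x17]=0x74, mem[0x14]=0x6c, mem[0x15]=0x0a, mem[0x16]=0xab

MEM[0x17,0x14,0x15,0x16] = 74 6c 0a ab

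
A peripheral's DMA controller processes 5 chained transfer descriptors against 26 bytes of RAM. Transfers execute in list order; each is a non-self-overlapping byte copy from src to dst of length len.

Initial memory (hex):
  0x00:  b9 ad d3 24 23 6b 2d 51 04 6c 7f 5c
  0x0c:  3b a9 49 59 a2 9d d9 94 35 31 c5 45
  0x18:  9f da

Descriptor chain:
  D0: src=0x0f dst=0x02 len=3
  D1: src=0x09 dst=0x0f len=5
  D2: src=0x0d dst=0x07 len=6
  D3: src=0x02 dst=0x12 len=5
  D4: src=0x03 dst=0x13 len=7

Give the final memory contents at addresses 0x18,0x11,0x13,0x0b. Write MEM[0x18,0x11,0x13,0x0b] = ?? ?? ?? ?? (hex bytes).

D0: mem[0x02..0x04] <- [59 a2 9d]
D1: mem[0x0f..0x13] <- [6c 7f 5c 3b a9]
D2: mem[0x07..0x0c] <- [a9 49 6c 7f 5c 3b]
D3: mem[0x12..0x16] <- [59 a2 9d 6b 2d]
D4: mem[0x13..0x19] <- [a2 9d 6b 2d a9 49 6c]
query mem[0x18]=0x49, mem[0x11]=0x5c, mem[0x13]=0xa2, mem[0x0b]=0x5c

MEM[0x18,0x11,0x13,0x0b] = 49 5c a2 5c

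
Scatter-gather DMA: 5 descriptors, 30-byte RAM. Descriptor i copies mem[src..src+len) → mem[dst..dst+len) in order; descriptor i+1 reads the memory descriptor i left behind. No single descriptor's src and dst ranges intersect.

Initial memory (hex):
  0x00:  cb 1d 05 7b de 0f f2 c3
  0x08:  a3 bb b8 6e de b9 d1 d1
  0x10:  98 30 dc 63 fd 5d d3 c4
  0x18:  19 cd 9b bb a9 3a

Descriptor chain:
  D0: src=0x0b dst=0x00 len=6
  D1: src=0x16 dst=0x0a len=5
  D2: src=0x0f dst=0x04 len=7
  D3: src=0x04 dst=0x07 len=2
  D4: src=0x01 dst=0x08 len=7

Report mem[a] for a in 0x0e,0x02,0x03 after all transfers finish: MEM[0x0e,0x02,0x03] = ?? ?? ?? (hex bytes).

MEM[0x0e,0x02,0x03] = d1 b9 d1

  after D0: wrote 6B at 0x00 = 6edeb9d1d198
  after D1: wrote 5B at 0x0a = d3c419cd9b
  after D2: wrote 7B at 0x04 = d19830dc63fd5d
  after D3: wrote 2B at 0x07 = d198
  after D4: wrote 7B at 0x08 = deb9d1d19830d1
query mem[0x0e]=0xd1, mem[0x02]=0xb9, mem[0x03]=0xd1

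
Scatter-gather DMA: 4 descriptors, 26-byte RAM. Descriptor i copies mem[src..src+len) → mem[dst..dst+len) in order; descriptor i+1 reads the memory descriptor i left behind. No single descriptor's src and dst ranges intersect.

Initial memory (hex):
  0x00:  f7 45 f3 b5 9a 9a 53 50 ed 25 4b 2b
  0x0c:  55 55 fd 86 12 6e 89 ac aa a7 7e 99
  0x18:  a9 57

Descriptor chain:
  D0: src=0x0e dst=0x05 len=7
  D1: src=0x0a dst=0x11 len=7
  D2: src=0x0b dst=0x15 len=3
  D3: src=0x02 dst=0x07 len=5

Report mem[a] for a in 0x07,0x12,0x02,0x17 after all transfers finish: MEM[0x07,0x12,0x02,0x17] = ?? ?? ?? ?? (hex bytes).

MEM[0x07,0x12,0x02,0x17] = f3 aa f3 55

#0 dst[0x05+7] := {0xfd,0x86,0x12,0x6e,0x89,0xac,0xaa}
#1 dst[0x11+7] := {0xac,0xaa,0x55,0x55,0xfd,0x86,0x12}
#2 dst[0x15+3] := {0xaa,0x55,0x55}
#3 dst[0x07+5] := {0xf3,0xb5,0x9a,0xfd,0x86}
query mem[0x07]=0xf3, mem[0x12]=0xaa, mem[0x02]=0xf3, mem[0x17]=0x55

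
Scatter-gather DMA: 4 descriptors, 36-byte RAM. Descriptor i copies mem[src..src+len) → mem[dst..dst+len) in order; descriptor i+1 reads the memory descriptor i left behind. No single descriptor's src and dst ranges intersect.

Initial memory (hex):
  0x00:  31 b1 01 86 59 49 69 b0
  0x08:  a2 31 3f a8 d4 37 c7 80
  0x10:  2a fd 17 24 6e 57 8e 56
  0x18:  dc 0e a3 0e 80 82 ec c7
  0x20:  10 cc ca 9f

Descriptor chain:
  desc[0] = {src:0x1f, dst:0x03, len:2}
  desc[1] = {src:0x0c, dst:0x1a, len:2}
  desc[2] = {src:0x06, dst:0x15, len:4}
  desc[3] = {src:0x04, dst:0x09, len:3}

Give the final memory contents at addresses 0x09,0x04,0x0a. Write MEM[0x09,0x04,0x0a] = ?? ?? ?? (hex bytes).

#0 dst[0x03+2] := {0xc7,0x10}
#1 dst[0x1a+2] := {0xd4,0x37}
#2 dst[0x15+4] := {0x69,0xb0,0xa2,0x31}
#3 dst[0x09+3] := {0x10,0x49,0x69}
query mem[0x09]=0x10, mem[0x04]=0x10, mem[0x0a]=0x49

MEM[0x09,0x04,0x0a] = 10 10 49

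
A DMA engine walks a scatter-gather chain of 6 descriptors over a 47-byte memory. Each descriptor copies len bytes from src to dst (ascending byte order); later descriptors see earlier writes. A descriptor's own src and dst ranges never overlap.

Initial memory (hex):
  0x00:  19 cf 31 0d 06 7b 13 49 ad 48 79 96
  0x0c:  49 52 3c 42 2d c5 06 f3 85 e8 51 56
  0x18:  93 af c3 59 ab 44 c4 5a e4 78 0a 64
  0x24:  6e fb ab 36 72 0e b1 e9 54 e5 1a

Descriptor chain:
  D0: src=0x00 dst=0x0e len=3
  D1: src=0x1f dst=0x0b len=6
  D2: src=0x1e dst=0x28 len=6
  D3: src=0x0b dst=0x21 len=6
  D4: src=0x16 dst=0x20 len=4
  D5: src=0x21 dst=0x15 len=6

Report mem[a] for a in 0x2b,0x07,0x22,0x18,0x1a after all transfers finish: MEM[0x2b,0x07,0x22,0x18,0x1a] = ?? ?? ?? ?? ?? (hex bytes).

MEM[0x2b,0x07,0x22,0x18,0x1a] = 78 49 93 0a 6e

  after D0: wrote 3B at 0x0e = 19cf31
  after D1: wrote 6B at 0x0b = 5ae4780a646e
  after D2: wrote 6B at 0x28 = c45ae4780a64
  after D3: wrote 6B at 0x21 = 5ae4780a646e
  after D4: wrote 4B at 0x20 = 515693af
  after D5: wrote 6B at 0x15 = 5693af0a646e
query mem[0x2b]=0x78, mem[0x07]=0x49, mem[0x22]=0x93, mem[0x18]=0x0a, mem[0x1a]=0x6e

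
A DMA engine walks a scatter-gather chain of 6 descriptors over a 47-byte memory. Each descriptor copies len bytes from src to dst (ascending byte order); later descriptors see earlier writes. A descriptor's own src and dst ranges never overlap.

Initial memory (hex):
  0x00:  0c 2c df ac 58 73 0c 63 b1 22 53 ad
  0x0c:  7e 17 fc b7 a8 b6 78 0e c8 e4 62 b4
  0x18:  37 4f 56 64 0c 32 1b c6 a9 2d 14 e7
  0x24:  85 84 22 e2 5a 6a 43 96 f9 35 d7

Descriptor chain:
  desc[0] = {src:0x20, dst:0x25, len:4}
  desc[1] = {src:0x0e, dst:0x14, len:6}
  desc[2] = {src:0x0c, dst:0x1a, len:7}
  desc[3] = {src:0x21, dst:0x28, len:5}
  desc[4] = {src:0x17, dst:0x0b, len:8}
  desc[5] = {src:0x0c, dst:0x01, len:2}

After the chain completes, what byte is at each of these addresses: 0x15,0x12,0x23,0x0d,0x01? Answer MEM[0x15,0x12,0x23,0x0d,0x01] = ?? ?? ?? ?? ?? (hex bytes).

D0: mem[0x25..0x28] <- [a9 2d 14 e7]
D1: mem[0x14..0x19] <- [fc b7 a8 b6 78 0e]
D2: mem[0x1a..0x20] <- [7e 17 fc b7 a8 b6 78]
D3: mem[0x28..0x2c] <- [2d 14 e7 85 a9]
D4: mem[0x0b..0x12] <- [b6 78 0e 7e 17 fc b7 a8]
D5: mem[0x01..0x02] <- [78 0e]
query mem[0x15]=0xb7, mem[0x12]=0xa8, mem[0x23]=0xe7, mem[0x0d]=0x0e, mem[0x01]=0x78

MEM[0x15,0x12,0x23,0x0d,0x01] = b7 a8 e7 0e 78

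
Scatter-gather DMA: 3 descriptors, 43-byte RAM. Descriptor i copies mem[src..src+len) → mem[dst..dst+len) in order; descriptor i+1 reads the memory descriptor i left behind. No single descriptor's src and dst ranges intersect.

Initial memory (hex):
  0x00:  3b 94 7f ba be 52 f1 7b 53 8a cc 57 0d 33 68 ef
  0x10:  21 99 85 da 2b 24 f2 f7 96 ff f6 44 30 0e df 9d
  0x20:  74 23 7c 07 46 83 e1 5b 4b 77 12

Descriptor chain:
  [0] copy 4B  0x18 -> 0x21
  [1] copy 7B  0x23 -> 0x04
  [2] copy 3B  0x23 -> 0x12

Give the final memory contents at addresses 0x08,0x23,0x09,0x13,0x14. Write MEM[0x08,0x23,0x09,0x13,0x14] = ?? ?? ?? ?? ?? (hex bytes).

  after D0: wrote 4B at 0x21 = 96fff644
  after D1: wrote 7B at 0x04 = f64483e15b4b77
  after D2: wrote 3B at 0x12 = f64483
query mem[0x08]=0x5b, mem[0x23]=0xf6, mem[0x09]=0x4b, mem[0x13]=0x44, mem[0x14]=0x83

MEM[0x08,0x23,0x09,0x13,0x14] = 5b f6 4b 44 83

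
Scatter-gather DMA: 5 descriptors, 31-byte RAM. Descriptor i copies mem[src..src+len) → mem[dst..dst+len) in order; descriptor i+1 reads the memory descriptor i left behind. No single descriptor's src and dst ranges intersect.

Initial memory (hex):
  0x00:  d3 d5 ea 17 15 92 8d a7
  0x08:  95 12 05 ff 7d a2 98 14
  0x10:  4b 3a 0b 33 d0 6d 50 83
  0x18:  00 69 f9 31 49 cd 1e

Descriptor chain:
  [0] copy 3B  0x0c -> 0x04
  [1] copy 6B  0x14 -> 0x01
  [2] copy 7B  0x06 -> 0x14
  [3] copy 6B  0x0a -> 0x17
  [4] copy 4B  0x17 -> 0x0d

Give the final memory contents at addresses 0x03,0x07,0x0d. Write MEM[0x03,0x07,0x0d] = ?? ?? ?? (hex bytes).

[0] 0x0c->0x04 len=3 : 7d a2 98
[1] 0x14->0x01 len=6 : d0 6d 50 83 00 69
[2] 0x06->0x14 len=7 : 69 a7 95 12 05 ff 7d
[3] 0x0a->0x17 len=6 : 05 ff 7d a2 98 14
[4] 0x17->0x0d len=4 : 05 ff 7d a2
query mem[0x03]=0x50, mem[0x07]=0xa7, mem[0x0d]=0x05

MEM[0x03,0x07,0x0d] = 50 a7 05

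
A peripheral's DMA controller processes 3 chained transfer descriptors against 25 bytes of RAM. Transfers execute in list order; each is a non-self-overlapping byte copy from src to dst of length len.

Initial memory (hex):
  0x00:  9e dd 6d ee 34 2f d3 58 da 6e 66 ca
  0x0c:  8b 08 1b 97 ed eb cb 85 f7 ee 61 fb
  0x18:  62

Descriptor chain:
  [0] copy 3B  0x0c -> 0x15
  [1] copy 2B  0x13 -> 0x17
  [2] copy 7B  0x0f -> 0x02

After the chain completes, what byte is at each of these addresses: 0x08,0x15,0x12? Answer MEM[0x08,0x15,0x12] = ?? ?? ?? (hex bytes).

#0 dst[0x15+3] := {0x8b,0x08,0x1b}
#1 dst[0x17+2] := {0x85,0xf7}
#2 dst[0x02+7] := {0x97,0xed,0xeb,0xcb,0x85,0xf7,0x8b}
query mem[0x08]=0x8b, mem[0x15]=0x8b, mem[0x12]=0xcb

MEM[0x08,0x15,0x12] = 8b 8b cb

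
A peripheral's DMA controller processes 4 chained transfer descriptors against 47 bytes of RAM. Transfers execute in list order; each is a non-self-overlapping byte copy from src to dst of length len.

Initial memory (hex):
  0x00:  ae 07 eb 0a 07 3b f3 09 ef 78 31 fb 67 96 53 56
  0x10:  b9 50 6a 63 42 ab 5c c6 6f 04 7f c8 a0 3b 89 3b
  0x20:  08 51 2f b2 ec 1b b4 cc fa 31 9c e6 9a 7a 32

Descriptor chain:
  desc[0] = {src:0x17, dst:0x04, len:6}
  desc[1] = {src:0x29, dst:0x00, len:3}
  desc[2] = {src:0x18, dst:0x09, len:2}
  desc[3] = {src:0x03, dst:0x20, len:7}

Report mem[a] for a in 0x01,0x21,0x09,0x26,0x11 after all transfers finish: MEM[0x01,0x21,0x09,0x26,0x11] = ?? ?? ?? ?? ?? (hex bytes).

MEM[0x01,0x21,0x09,0x26,0x11] = 9c c6 6f 6f 50

  after D0: wrote 6B at 0x04 = c66f047fc8a0
  after D1: wrote 3B at 0x00 = 319ce6
  after D2: wrote 2B at 0x09 = 6f04
  after D3: wrote 7B at 0x20 = 0ac66f047fc86f
query mem[0x01]=0x9c, mem[0x21]=0xc6, mem[0x09]=0x6f, mem[0x26]=0x6f, mem[0x11]=0x50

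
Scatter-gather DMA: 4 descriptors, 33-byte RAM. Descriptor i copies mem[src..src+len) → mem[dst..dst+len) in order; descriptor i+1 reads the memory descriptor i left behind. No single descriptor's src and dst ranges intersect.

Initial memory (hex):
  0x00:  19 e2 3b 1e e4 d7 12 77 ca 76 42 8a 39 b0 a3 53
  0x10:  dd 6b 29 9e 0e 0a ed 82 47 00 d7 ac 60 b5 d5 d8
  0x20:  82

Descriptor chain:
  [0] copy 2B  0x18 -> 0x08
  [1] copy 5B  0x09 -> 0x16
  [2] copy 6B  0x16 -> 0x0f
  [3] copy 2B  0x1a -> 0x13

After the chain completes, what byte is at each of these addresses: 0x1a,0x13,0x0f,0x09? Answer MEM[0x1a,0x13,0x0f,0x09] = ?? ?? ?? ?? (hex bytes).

MEM[0x1a,0x13,0x0f,0x09] = b0 b0 00 00

#0 dst[0x08+2] := {0x47,0x00}
#1 dst[0x16+5] := {0x00,0x42,0x8a,0x39,0xb0}
#2 dst[0x0f+6] := {0x00,0x42,0x8a,0x39,0xb0,0xac}
#3 dst[0x13+2] := {0xb0,0xac}
query mem[0x1a]=0xb0, mem[0x13]=0xb0, mem[0x0f]=0x00, mem[0x09]=0x00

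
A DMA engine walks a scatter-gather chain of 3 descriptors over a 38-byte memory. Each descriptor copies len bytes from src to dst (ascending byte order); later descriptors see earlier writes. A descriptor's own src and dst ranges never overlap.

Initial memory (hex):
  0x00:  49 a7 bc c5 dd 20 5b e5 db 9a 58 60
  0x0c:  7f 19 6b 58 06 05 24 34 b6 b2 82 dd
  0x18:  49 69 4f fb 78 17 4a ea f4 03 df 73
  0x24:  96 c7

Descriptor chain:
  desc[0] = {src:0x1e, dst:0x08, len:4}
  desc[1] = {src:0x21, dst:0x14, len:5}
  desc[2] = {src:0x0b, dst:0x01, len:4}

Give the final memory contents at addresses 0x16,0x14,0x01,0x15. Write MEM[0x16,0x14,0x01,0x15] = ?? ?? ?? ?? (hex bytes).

MEM[0x16,0x14,0x01,0x15] = 73 03 03 df

  after D0: wrote 4B at 0x08 = 4aeaf403
  after D1: wrote 5B at 0x14 = 03df7396c7
  after D2: wrote 4B at 0x01 = 037f196b
query mem[0x16]=0x73, mem[0x14]=0x03, mem[0x01]=0x03, mem[0x15]=0xdf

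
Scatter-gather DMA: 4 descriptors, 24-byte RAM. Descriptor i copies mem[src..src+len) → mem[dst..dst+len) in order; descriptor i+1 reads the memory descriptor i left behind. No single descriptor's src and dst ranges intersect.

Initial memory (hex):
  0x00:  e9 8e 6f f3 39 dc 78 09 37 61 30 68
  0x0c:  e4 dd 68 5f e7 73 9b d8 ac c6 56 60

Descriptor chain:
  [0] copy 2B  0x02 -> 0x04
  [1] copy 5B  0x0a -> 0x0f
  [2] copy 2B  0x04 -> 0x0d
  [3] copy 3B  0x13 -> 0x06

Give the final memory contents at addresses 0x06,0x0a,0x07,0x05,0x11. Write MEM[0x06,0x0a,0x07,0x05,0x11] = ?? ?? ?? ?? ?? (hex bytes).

D0: mem[0x04..0x05] <- [6f f3]
D1: mem[0x0f..0x13] <- [30 68 e4 dd 68]
D2: mem[0x0d..0x0e] <- [6f f3]
D3: mem[0x06..0x08] <- [68 ac c6]
query mem[0x06]=0x68, mem[0x0a]=0x30, mem[0x07]=0xac, mem[0x05]=0xf3, mem[0x11]=0xe4

MEM[0x06,0x0a,0x07,0x05,0x11] = 68 30 ac f3 e4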